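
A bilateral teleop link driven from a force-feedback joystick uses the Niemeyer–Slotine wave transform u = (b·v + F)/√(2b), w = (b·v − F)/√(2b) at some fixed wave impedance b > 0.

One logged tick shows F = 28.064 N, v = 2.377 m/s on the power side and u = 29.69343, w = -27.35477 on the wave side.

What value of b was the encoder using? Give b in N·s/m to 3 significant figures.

u + w = 2.3387;  u + w = √(2b)·v, so √(2b) = 2.3387/2.377 = 0.9839.
b = (√(2b))²/2 = 0.9680/2 = 0.4840.
(Check via u − w = 2F/√(2b): u − w = 57.0482, 2F/√(2b) = 57.0482.)

b = 0.484 N·s/m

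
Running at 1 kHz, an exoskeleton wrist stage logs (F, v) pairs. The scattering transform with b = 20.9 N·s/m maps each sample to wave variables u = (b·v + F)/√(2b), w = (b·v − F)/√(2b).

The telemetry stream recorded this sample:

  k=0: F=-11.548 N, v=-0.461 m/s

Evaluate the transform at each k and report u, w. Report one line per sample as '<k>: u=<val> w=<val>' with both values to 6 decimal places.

k=0: b·v=20.9×(-0.461)=-9.634900; √(2b)=6.465292; u=(-9.634900+(-11.548))/6.465292=-3.276403, w=(-9.634900−(-11.548))/6.465292=0.295903

0: u=-3.276403 w=0.295903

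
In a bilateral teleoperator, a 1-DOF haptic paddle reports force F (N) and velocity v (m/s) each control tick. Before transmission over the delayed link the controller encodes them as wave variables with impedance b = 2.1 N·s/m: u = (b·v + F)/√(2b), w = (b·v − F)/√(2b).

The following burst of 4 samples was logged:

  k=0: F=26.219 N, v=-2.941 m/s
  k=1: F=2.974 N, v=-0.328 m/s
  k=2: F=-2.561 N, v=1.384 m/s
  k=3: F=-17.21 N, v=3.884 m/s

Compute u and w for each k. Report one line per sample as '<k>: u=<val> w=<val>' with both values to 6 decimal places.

k=0: b·v=2.1×(-2.941)=-6.176100; √(2b)=2.049390; u=(-6.176100+26.219)/2.049390=9.779934, w=(-6.176100−26.219)/2.049390=-15.807190
k=1: b·v=2.1×(-0.328)=-0.688800; √(2b)=2.049390; u=(-0.688800+2.974)/2.049390=1.115063, w=(-0.688800−2.974)/2.049390=-1.787263
k=2: b·v=2.1×1.384=2.906400; √(2b)=2.049390; u=(2.906400+(-2.561))/2.049390=0.168538, w=(2.906400−(-2.561))/2.049390=2.667818
k=3: b·v=2.1×3.884=8.156400; √(2b)=2.049390; u=(8.156400+(-17.21))/2.049390=-4.417704, w=(8.156400−(-17.21))/2.049390=12.377536

0: u=9.779934 w=-15.807190
1: u=1.115063 w=-1.787263
2: u=0.168538 w=2.667818
3: u=-4.417704 w=12.377536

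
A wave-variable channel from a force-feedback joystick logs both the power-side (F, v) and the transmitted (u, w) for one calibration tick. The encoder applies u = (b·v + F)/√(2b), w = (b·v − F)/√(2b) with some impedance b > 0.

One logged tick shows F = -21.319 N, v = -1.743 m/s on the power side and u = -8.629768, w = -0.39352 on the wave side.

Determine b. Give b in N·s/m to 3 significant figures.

u + w = -9.023288;  u + w = √(2b)·v, so √(2b) = -9.023288/(-1.743) = 5.176872.
b = (√(2b))²/2 = 26.800004/2 = 13.400002.
(Check via u − w = 2F/√(2b): u − w = -8.236248, 2F/√(2b) = -8.236248.)

b = 13.4 N·s/m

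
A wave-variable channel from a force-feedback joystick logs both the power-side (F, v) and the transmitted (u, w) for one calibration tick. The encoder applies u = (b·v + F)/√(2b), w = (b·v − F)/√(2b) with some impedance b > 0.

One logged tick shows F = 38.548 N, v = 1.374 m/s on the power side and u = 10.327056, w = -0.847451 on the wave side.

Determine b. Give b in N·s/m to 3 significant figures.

b = 23.8 N·s/m

u + w = 9.479605;  u + w = √(2b)·v, so √(2b) = 9.479605/1.374 = 6.899276.
b = (√(2b))²/2 = 47.600007/2 = 23.800004.
(Check via u − w = 2F/√(2b): u − w = 11.174507, 2F/√(2b) = 11.174506.)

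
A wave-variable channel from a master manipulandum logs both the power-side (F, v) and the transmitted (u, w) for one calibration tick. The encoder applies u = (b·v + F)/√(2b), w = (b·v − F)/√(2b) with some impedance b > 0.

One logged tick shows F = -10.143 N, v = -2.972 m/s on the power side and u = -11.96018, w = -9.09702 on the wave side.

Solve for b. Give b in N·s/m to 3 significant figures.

b = 25.1 N·s/m

u + w = -21.05720;  u + w = √(2b)·v, so √(2b) = -21.05720/(-2.972) = 7.08520.
b = (√(2b))²/2 = 50.19999/2 = 25.10000.
(Check via u − w = 2F/√(2b): u − w = -2.86316, 2F/√(2b) = -2.86315.)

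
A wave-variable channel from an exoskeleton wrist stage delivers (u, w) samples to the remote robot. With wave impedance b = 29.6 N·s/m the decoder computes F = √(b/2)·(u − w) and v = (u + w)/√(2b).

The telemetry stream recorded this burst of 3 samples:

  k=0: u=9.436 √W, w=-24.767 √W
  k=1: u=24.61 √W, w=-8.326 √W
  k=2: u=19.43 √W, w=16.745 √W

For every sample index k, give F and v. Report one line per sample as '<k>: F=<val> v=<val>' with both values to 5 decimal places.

0: F=131.58157 v=-1.99255
1: F=126.70732 v=2.11641
2: F=10.32940 v=4.70162

k=0: u−w=34.20300, u+w=-15.33100; √(b/2)=3.84708, √(2b)=7.69415; F=3.84708×34.203=131.58157, v=-15.33100/7.69415=-1.99255
k=1: u−w=32.93600, u+w=16.28400; √(b/2)=3.84708, √(2b)=7.69415; F=3.84708×32.936=126.70732, v=16.28400/7.69415=2.11641
k=2: u−w=2.68500, u+w=36.17500; √(b/2)=3.84708, √(2b)=7.69415; F=3.84708×2.685=10.32940, v=36.17500/7.69415=4.70162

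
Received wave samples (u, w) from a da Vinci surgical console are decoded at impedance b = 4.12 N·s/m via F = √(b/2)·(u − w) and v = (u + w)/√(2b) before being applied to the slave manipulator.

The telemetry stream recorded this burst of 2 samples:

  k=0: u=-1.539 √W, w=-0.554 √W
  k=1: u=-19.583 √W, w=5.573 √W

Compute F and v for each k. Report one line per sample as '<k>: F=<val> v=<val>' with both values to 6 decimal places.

k=0: u−w=-0.985000, u+w=-2.093000; √(b/2)=1.435270, √(2b)=2.870540; F=1.435270×(-0.985)=-1.413741, v=-2.093000/2.870540=-0.729131
k=1: u−w=-25.156000, u+w=-14.010000; √(b/2)=1.435270, √(2b)=2.870540; F=1.435270×(-25.156)=-36.105652, v=-14.010000/2.870540=-4.880615

0: F=-1.413741 v=-0.729131
1: F=-36.105652 v=-4.880615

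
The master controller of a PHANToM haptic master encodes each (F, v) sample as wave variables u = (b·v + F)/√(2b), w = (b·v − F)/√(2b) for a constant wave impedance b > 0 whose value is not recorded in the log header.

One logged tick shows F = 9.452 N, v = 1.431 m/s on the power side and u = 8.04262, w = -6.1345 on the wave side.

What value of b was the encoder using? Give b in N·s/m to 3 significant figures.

u + w = 1.9081;  u + w = √(2b)·v, so √(2b) = 1.9081/1.431 = 1.3334.
b = (√(2b))²/2 = 1.7780/2 = 0.8890.
(Check via u − w = 2F/√(2b): u − w = 14.1771, 2F/√(2b) = 14.1771.)

b = 0.889 N·s/m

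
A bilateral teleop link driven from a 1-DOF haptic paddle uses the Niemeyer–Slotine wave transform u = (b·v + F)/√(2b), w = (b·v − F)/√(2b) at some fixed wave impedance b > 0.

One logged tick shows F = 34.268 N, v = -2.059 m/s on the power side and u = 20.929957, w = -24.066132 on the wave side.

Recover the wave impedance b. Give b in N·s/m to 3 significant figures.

u + w = -3.136175;  u + w = √(2b)·v, so √(2b) = -3.136175/(-2.059) = 1.523154.
b = (√(2b))²/2 = 2.319999/2 = 1.160000.
(Check via u − w = 2F/√(2b): u − w = 44.996089, 2F/√(2b) = 44.996094.)

b = 1.16 N·s/m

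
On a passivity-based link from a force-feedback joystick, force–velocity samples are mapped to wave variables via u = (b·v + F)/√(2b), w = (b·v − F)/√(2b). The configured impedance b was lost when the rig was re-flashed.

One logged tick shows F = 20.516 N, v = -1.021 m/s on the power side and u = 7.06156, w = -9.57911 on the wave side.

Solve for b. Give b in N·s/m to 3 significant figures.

b = 3.04 N·s/m

u + w = -2.5175;  u + w = √(2b)·v, so √(2b) = -2.5175/(-1.021) = 2.4658.
b = (√(2b))²/2 = 6.0800/2 = 3.0400.
(Check via u − w = 2F/√(2b): u − w = 16.6407, 2F/√(2b) = 16.6407.)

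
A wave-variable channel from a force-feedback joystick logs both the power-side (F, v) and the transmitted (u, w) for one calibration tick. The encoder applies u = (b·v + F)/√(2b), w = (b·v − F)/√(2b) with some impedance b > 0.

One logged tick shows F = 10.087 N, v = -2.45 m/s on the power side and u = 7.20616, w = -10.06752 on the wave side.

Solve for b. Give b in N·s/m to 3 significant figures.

b = 0.682 N·s/m

u + w = -2.8614;  u + w = √(2b)·v, so √(2b) = -2.8614/(-2.45) = 1.1679.
b = (√(2b))²/2 = 1.3640/2 = 0.6820.
(Check via u − w = 2F/√(2b): u − w = 17.2737, 2F/√(2b) = 17.2737.)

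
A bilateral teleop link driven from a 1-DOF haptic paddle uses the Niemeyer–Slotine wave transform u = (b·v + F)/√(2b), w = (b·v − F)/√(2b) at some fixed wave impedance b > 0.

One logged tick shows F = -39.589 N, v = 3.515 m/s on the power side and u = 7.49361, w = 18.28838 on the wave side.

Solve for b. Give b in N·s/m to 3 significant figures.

b = 26.9 N·s/m

u + w = 25.78199;  u + w = √(2b)·v, so √(2b) = 25.78199/3.515 = 7.33485.
b = (√(2b))²/2 = 53.79999/2 = 26.90000.
(Check via u − w = 2F/√(2b): u − w = -10.79477, 2F/√(2b) = -10.79477.)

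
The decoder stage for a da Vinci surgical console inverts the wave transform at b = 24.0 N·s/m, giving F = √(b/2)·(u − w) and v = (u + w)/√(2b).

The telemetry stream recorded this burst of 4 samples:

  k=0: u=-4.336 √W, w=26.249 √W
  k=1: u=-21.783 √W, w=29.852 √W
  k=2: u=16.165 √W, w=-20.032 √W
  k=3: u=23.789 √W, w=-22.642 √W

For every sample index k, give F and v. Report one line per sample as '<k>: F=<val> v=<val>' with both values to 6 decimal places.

0: F=-105.949548 v=3.162869
1: F=-178.868887 v=1.164660
2: F=125.390086 v=-0.558153
3: F=160.841702 v=0.165555

k=0: u−w=-30.585000, u+w=21.913000; √(b/2)=3.464102, √(2b)=6.928203; F=3.464102×(-30.585)=-105.949548, v=21.913000/6.928203=3.162869
k=1: u−w=-51.635000, u+w=8.069000; √(b/2)=3.464102, √(2b)=6.928203; F=3.464102×(-51.635)=-178.868887, v=8.069000/6.928203=1.164660
k=2: u−w=36.197000, u+w=-3.867000; √(b/2)=3.464102, √(2b)=6.928203; F=3.464102×36.197=125.390086, v=-3.867000/6.928203=-0.558153
k=3: u−w=46.431000, u+w=1.147000; √(b/2)=3.464102, √(2b)=6.928203; F=3.464102×46.431=160.841702, v=1.147000/6.928203=0.165555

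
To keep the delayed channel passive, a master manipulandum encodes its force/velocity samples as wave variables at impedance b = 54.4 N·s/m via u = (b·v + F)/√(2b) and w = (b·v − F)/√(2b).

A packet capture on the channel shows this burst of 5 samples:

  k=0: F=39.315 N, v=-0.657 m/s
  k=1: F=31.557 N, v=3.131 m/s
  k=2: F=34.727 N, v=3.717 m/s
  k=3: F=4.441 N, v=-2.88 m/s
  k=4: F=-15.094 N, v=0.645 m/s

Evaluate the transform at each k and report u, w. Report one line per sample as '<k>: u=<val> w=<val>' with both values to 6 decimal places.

k=0: b·v=54.4×(-0.657)=-35.740800; √(2b)=10.430724; u=(-35.740800+39.315)/10.430724=0.342661, w=(-35.740800−39.315)/10.430724=-7.195646
k=1: b·v=54.4×3.131=170.326400; √(2b)=10.430724; u=(170.326400+31.557)/10.430724=19.354687, w=(170.326400−31.557)/10.430724=13.303909
k=2: b·v=54.4×3.717=202.204800; √(2b)=10.430724; u=(202.204800+34.727)/10.430724=22.714799, w=(202.204800−34.727)/10.430724=16.056201
k=3: b·v=54.4×(-2.88)=-156.672000; √(2b)=10.430724; u=(-156.672000+4.441)/10.430724=-14.594481, w=(-156.672000−4.441)/10.430724=-15.446004
k=4: b·v=54.4×0.645=35.088000; √(2b)=10.430724; u=(35.088000+(-15.094))/10.430724=1.916837, w=(35.088000−(-15.094))/10.430724=4.810980

0: u=0.342661 w=-7.195646
1: u=19.354687 w=13.303909
2: u=22.714799 w=16.056201
3: u=-14.594481 w=-15.446004
4: u=1.916837 w=4.810980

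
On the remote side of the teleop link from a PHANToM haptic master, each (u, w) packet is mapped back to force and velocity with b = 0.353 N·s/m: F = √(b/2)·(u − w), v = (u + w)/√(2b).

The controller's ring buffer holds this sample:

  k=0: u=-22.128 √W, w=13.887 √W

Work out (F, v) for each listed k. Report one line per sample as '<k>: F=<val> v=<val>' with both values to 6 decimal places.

k=0: u−w=-36.015000, u+w=-8.241000; √(b/2)=0.420119, √(2b)=0.840238; F=0.420119×(-36.015)=-15.130587, v=-8.241000/0.840238=-9.807935

0: F=-15.130587 v=-9.807935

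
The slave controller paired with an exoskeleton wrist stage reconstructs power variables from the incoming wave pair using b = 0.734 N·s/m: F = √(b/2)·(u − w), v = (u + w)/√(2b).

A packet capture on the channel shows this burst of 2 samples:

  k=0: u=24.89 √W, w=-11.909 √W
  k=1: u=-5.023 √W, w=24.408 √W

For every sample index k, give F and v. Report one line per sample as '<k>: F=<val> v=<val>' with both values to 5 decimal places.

0: F=22.29303 v=10.71384
1: F=-17.82945 v=15.99937

k=0: u−w=36.79900, u+w=12.98100; √(b/2)=0.60581, √(2b)=1.21161; F=0.60581×36.799=22.29303, v=12.98100/1.21161=10.71384
k=1: u−w=-29.43100, u+w=19.38500; √(b/2)=0.60581, √(2b)=1.21161; F=0.60581×(-29.431)=-17.82945, v=19.38500/1.21161=15.99937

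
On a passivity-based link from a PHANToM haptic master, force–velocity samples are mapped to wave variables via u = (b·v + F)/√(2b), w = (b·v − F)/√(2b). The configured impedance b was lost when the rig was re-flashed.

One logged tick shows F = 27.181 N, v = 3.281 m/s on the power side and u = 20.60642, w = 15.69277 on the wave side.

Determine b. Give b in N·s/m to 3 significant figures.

b = 61.2 N·s/m

u + w = 36.2992;  u + w = √(2b)·v, so √(2b) = 36.2992/3.281 = 11.0635.
b = (√(2b))²/2 = 122.4000/2 = 61.2000.
(Check via u − w = 2F/√(2b): u − w = 4.9137, 2F/√(2b) = 4.9137.)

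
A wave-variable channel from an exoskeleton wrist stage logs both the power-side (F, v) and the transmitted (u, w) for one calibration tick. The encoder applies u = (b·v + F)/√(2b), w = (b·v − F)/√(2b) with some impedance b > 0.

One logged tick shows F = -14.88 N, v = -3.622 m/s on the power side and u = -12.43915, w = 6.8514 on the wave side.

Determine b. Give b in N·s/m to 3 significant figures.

b = 1.19 N·s/m

u + w = -5.58775;  u + w = √(2b)·v, so √(2b) = -5.58775/(-3.622) = 1.54273.
b = (√(2b))²/2 = 2.38000/2 = 1.19000.
(Check via u − w = 2F/√(2b): u − w = -19.29055, 2F/√(2b) = -19.29054.)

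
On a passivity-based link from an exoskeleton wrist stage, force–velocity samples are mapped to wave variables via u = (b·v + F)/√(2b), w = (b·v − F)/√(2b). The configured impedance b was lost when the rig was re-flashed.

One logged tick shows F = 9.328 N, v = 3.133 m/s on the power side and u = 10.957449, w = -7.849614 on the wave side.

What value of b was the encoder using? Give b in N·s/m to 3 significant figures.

u + w = 3.107835;  u + w = √(2b)·v, so √(2b) = 3.107835/3.133 = 0.991968.
b = (√(2b))²/2 = 0.984000/2 = 0.492000.
(Check via u − w = 2F/√(2b): u − w = 18.807063, 2F/√(2b) = 18.807063.)

b = 0.492 N·s/m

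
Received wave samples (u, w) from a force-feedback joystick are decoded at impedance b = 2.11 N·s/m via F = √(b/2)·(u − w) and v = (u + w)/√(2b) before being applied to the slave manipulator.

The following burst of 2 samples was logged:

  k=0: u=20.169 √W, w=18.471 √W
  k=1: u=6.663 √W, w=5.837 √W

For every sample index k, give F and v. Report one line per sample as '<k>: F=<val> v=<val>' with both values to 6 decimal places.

0: F=1.744070 v=18.809658
1: F=0.848411 v=6.084905

k=0: u−w=1.698000, u+w=38.640000; √(b/2)=1.027132, √(2b)=2.054264; F=1.027132×1.698=1.744070, v=38.640000/2.054264=18.809658
k=1: u−w=0.826000, u+w=12.500000; √(b/2)=1.027132, √(2b)=2.054264; F=1.027132×0.826=0.848411, v=12.500000/2.054264=6.084905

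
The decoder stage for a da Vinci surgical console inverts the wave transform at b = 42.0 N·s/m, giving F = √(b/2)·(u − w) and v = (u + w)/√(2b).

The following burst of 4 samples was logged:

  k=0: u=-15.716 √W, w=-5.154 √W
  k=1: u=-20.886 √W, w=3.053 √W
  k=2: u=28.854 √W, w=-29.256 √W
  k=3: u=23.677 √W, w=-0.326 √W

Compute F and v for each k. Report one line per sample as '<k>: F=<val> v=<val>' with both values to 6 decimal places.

k=0: u−w=-10.562000, u+w=-20.870000; √(b/2)=4.582576, √(2b)=9.165151; F=4.582576×(-10.562)=-48.401164, v=-20.870000/9.165151=-2.277104
k=1: u−w=-23.939000, u+w=-17.833000; √(b/2)=4.582576, √(2b)=9.165151; F=4.582576×(-23.939)=-109.702280, v=-17.833000/9.165151=-1.945740
k=2: u−w=58.110000, u+w=-0.402000; √(b/2)=4.582576, √(2b)=9.165151; F=4.582576×58.11=266.293474, v=-0.402000/9.165151=-0.043862
k=3: u−w=24.003000, u+w=23.351000; √(b/2)=4.582576, √(2b)=9.165151; F=4.582576×24.003=109.995564, v=23.351000/9.165151=2.547803

0: F=-48.401164 v=-2.277104
1: F=-109.702280 v=-1.945740
2: F=266.293474 v=-0.043862
3: F=109.995564 v=2.547803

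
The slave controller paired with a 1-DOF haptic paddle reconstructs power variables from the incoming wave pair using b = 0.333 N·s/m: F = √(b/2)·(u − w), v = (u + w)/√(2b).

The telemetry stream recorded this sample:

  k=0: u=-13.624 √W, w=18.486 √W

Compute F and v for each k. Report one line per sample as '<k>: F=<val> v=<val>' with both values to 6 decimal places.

k=0: u−w=-32.110000, u+w=4.862000; √(b/2)=0.408044, √(2b)=0.816088; F=0.408044×(-32.11)=-13.102297, v=4.862000/0.816088=5.957689

0: F=-13.102297 v=5.957689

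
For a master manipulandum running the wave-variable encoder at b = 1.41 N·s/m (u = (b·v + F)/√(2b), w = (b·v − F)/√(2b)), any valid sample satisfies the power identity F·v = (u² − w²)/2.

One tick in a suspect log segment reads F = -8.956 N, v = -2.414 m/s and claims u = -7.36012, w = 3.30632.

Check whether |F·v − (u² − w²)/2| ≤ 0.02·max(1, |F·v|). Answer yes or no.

yes

F·v = (-8.956)×(-2.414) = 21.6198 W.
(u² − w²)/2 = (54.1714 − 10.9318)/2 = 21.6198 W.
|Δ| = 0.0000;  2% of max(1, |F·v|) = 0.4324.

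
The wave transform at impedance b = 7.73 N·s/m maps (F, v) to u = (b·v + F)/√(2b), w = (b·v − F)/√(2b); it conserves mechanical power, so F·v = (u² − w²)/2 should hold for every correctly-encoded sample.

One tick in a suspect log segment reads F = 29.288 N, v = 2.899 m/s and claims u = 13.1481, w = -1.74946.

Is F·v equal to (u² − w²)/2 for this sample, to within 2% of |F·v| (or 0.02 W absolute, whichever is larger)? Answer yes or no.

F·v = 29.288×2.899 = 84.90591 W.
(u² − w²)/2 = (172.87253 − 3.06061)/2 = 84.90596 W.
|Δ| = 0.00005;  2% of max(1, |F·v|) = 1.69812.

yes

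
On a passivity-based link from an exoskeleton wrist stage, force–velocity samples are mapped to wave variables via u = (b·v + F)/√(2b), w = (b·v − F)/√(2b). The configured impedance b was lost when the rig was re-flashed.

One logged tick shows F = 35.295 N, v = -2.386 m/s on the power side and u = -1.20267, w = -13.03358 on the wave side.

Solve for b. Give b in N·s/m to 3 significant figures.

u + w = -14.23625;  u + w = √(2b)·v, so √(2b) = -14.23625/(-2.386) = 5.96658.
b = (√(2b))²/2 = 35.60003/2 = 17.80001.
(Check via u − w = 2F/√(2b): u − w = 11.83091, 2F/√(2b) = 11.83091.)

b = 17.8 N·s/m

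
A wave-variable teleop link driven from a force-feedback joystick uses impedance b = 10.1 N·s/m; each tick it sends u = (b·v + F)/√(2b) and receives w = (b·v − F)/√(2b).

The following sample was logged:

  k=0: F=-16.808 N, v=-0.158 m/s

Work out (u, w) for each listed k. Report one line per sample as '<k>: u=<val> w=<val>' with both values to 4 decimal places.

0: u=-4.0948 w=3.3847

k=0: b·v=10.1×(-0.158)=-1.5958; √(2b)=4.4944; u=(-1.5958+(-16.808))/4.4944=-4.0948, w=(-1.5958−(-16.808))/4.4944=3.3847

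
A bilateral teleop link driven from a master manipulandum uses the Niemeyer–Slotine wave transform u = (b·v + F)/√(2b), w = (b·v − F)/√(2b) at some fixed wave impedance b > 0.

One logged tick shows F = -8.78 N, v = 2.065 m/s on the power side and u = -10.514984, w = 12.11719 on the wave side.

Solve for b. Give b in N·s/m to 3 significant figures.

u + w = 1.602206;  u + w = √(2b)·v, so √(2b) = 1.602206/2.065 = 0.775887.
b = (√(2b))²/2 = 0.602000/2 = 0.301000.
(Check via u − w = 2F/√(2b): u − w = -22.632174, 2F/√(2b) = -22.632171.)

b = 0.301 N·s/m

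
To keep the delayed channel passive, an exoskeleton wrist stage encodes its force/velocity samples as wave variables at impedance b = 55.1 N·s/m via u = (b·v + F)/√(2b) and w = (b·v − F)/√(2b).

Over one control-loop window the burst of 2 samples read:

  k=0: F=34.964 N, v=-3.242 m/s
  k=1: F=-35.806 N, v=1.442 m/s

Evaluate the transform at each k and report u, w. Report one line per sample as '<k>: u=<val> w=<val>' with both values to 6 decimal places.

0: u=-13.685980 w=-20.347300
1: u=4.157914 w=10.979652

k=0: b·v=55.1×(-3.242)=-178.634200; √(2b)=10.497619; u=(-178.634200+34.964)/10.497619=-13.685980, w=(-178.634200−34.964)/10.497619=-20.347300
k=1: b·v=55.1×1.442=79.454200; √(2b)=10.497619; u=(79.454200+(-35.806))/10.497619=4.157914, w=(79.454200−(-35.806))/10.497619=10.979652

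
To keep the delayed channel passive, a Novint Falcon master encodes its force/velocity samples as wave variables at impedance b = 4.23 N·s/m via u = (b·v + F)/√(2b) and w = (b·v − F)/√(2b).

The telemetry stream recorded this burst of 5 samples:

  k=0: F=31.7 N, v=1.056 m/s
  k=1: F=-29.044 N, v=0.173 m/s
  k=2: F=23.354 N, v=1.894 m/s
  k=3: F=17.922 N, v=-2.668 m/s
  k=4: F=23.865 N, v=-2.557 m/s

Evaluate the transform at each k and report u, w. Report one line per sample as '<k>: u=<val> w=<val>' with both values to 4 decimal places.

k=0: b·v=4.23×1.056=4.4669; √(2b)=2.9086; u=(4.4669+31.7)/2.9086=12.4344, w=(4.4669−31.7)/2.9086=-9.3629
k=1: b·v=4.23×0.173=0.7318; √(2b)=2.9086; u=(0.7318+(-29.044))/2.9086=-9.7339, w=(0.7318−(-29.044))/2.9086=10.2371
k=2: b·v=4.23×1.894=8.0116; √(2b)=2.9086; u=(8.0116+23.354)/2.9086=10.7837, w=(8.0116−23.354)/2.9086=-5.2748
k=3: b·v=4.23×(-2.668)=-11.2856; √(2b)=2.9086; u=(-11.2856+17.922)/2.9086=2.2816, w=(-11.2856−17.922)/2.9086=-10.0418
k=4: b·v=4.23×(-2.557)=-10.8161; √(2b)=2.9086; u=(-10.8161+23.865)/2.9086=4.4863, w=(-10.8161−23.865)/2.9086=-11.9236

0: u=12.4344 w=-9.3629
1: u=-9.7339 w=10.2371
2: u=10.7837 w=-5.2748
3: u=2.2816 w=-10.0418
4: u=4.4863 w=-11.9236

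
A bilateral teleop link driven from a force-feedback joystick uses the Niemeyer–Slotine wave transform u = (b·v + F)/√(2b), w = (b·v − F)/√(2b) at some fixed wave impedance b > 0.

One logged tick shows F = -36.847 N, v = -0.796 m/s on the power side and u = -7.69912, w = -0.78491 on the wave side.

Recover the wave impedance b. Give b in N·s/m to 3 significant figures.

b = 56.8 N·s/m

u + w = -8.4840;  u + w = √(2b)·v, so √(2b) = -8.4840/(-0.796) = 10.6583.
b = (√(2b))²/2 = 113.6000/2 = 56.8000.
(Check via u − w = 2F/√(2b): u − w = -6.9142, 2F/√(2b) = -6.9142.)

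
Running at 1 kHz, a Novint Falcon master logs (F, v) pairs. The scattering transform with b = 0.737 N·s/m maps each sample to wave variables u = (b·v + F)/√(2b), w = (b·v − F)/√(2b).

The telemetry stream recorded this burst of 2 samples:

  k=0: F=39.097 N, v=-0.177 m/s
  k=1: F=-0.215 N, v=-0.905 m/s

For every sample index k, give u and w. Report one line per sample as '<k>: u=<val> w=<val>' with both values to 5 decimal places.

k=0: b·v=0.737×(-0.177)=-0.13045; √(2b)=1.21408; u=(-0.13045+39.097)/1.21408=32.09543, w=(-0.13045−39.097)/1.21408=-32.31032
k=1: b·v=0.737×(-0.905)=-0.66699; √(2b)=1.21408; u=(-0.66699+(-0.215))/1.21408=-0.72646, w=(-0.66699−(-0.215))/1.21408=-0.37228

0: u=32.09543 w=-32.31032
1: u=-0.72646 w=-0.37228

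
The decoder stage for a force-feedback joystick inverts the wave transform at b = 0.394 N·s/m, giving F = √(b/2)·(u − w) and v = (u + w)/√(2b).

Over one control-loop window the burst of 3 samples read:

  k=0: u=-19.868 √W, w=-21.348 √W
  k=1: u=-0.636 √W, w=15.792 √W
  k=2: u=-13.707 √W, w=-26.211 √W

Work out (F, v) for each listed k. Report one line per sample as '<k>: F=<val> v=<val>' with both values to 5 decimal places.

k=0: u−w=1.48000, u+w=-41.21600; √(b/2)=0.44385, √(2b)=0.88769; F=0.44385×1.48=0.65689, v=-41.21600/0.88769=-46.43043
k=1: u−w=-16.42800, u+w=15.15600; √(b/2)=0.44385, √(2b)=0.88769; F=0.44385×(-16.428)=-7.29152, v=15.15600/0.88769=17.07346
k=2: u−w=12.50400, u+w=-39.91800; √(b/2)=0.44385, √(2b)=0.88769; F=0.44385×12.504=5.54986, v=-39.91800/0.88769=-44.96822

0: F=0.65689 v=-46.43043
1: F=-7.29152 v=17.07346
2: F=5.54986 v=-44.96822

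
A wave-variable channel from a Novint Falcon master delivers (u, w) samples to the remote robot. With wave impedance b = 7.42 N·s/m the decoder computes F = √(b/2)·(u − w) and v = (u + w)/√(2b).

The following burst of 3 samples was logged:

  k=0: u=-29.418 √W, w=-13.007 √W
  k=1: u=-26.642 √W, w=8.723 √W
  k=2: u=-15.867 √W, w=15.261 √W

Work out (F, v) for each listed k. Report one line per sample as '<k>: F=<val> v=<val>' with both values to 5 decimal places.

0: F=-31.60982 v=-11.01298
1: F=-68.11780 v=-4.65154
2: F=-59.95676 v=-0.15731

k=0: u−w=-16.41100, u+w=-42.42500; √(b/2)=1.92614, √(2b)=3.85227; F=1.92614×(-16.411)=-31.60982, v=-42.42500/3.85227=-11.01298
k=1: u−w=-35.36500, u+w=-17.91900; √(b/2)=1.92614, √(2b)=3.85227; F=1.92614×(-35.365)=-68.11780, v=-17.91900/3.85227=-4.65154
k=2: u−w=-31.12800, u+w=-0.60600; √(b/2)=1.92614, √(2b)=3.85227; F=1.92614×(-31.128)=-59.95676, v=-0.60600/3.85227=-0.15731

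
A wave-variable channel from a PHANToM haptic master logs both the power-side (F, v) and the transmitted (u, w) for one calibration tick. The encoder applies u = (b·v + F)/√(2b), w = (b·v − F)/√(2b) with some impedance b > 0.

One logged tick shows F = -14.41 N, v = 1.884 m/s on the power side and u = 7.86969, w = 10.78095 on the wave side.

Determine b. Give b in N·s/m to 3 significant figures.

b = 49 N·s/m

u + w = 18.6506;  u + w = √(2b)·v, so √(2b) = 18.6506/1.884 = 9.8995.
b = (√(2b))²/2 = 97.9999/2 = 49.0000.
(Check via u − w = 2F/√(2b): u − w = -2.9113, 2F/√(2b) = -2.9113.)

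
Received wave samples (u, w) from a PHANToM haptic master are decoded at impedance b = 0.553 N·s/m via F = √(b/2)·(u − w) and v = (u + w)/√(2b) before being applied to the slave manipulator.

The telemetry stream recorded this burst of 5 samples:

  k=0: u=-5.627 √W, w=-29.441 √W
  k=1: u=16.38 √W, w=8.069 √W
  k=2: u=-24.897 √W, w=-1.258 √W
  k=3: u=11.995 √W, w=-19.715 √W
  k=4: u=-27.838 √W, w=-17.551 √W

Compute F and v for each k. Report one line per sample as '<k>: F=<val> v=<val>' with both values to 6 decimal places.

0: F=12.522179 v=-33.345208
1: F=4.370195 v=23.247890
2: F=-12.430159 v=-24.870079
3: F=16.674154 v=-7.340738
4: F=-5.409241 v=-43.159167

k=0: u−w=23.814000, u+w=-35.068000; √(b/2)=0.525833, √(2b)=1.051665; F=0.525833×23.814=12.522179, v=-35.068000/1.051665=-33.345208
k=1: u−w=8.311000, u+w=24.449000; √(b/2)=0.525833, √(2b)=1.051665; F=0.525833×8.311=4.370195, v=24.449000/1.051665=23.247890
k=2: u−w=-23.639000, u+w=-26.155000; √(b/2)=0.525833, √(2b)=1.051665; F=0.525833×(-23.639)=-12.430159, v=-26.155000/1.051665=-24.870079
k=3: u−w=31.710000, u+w=-7.720000; √(b/2)=0.525833, √(2b)=1.051665; F=0.525833×31.71=16.674154, v=-7.720000/1.051665=-7.340738
k=4: u−w=-10.287000, u+w=-45.389000; √(b/2)=0.525833, √(2b)=1.051665; F=0.525833×(-10.287)=-5.409241, v=-45.389000/1.051665=-43.159167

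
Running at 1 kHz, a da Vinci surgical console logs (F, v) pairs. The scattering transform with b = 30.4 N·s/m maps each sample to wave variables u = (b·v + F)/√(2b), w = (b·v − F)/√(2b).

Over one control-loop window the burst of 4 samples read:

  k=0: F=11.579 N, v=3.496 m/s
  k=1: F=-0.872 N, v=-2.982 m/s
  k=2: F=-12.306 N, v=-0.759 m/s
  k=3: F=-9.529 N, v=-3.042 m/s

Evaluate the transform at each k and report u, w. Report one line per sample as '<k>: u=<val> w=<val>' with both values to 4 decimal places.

k=0: b·v=30.4×3.496=106.2784; √(2b)=7.7974; u=(106.2784+11.579)/7.7974=15.1149, w=(106.2784−11.579)/7.7974=12.1449
k=1: b·v=30.4×(-2.982)=-90.6528; √(2b)=7.7974; u=(-90.6528+(-0.872))/7.7974=-11.7378, w=(-90.6528−(-0.872))/7.7974=-11.5141
k=2: b·v=30.4×(-0.759)=-23.0736; √(2b)=7.7974; u=(-23.0736+(-12.306))/7.7974=-4.5373, w=(-23.0736−(-12.306))/7.7974=-1.3809
k=3: b·v=30.4×(-3.042)=-92.4768; √(2b)=7.7974; u=(-92.4768+(-9.529))/7.7974=-13.0820, w=(-92.4768−(-9.529))/7.7974=-10.6378

0: u=15.1149 w=12.1449
1: u=-11.7378 w=-11.5141
2: u=-4.5373 w=-1.3809
3: u=-13.0820 w=-10.6378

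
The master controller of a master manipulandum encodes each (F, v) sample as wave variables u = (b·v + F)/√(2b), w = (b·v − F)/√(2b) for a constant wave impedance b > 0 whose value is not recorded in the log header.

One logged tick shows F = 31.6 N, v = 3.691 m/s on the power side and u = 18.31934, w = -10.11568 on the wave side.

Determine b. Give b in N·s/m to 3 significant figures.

u + w = 8.2037;  u + w = √(2b)·v, so √(2b) = 8.2037/3.691 = 2.2226.
b = (√(2b))²/2 = 4.9400/2 = 2.4700.
(Check via u − w = 2F/√(2b): u − w = 28.4350, 2F/√(2b) = 28.4350.)

b = 2.47 N·s/m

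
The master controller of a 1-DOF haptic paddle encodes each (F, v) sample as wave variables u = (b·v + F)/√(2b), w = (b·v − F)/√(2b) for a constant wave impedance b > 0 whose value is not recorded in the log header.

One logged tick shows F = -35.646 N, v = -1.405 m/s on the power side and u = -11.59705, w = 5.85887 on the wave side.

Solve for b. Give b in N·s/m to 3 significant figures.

b = 8.34 N·s/m

u + w = -5.7382;  u + w = √(2b)·v, so √(2b) = -5.7382/(-1.405) = 4.0841.
b = (√(2b))²/2 = 16.6800/2 = 8.3400.
(Check via u − w = 2F/√(2b): u − w = -17.4559, 2F/√(2b) = -17.4559.)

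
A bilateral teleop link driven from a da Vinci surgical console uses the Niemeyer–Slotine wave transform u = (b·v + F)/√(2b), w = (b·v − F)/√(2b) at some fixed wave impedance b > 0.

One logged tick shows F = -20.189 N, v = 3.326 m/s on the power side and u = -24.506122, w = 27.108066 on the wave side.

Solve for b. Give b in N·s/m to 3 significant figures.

u + w = 2.601944;  u + w = √(2b)·v, so √(2b) = 2.601944/3.326 = 0.782304.
b = (√(2b))²/2 = 0.612000/2 = 0.306000.
(Check via u − w = 2F/√(2b): u − w = -51.614188, 2F/√(2b) = -51.614188.)

b = 0.306 N·s/m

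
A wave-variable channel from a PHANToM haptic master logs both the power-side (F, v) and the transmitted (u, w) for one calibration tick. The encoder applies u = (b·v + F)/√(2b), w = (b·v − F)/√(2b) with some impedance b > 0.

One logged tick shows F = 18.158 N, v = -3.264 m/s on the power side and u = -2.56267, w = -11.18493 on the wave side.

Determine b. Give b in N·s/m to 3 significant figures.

u + w = -13.7476;  u + w = √(2b)·v, so √(2b) = -13.7476/(-3.264) = 4.2119.
b = (√(2b))²/2 = 17.7400/2 = 8.8700.
(Check via u − w = 2F/√(2b): u − w = 8.6223, 2F/√(2b) = 8.6223.)

b = 8.87 N·s/m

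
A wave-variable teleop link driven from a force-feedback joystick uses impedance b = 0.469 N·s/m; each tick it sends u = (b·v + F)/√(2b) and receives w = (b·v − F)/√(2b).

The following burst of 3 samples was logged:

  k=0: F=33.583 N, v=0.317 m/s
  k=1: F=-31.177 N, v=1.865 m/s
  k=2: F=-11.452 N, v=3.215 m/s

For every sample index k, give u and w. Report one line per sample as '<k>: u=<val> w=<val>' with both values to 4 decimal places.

0: u=34.8286 w=-34.5216
1: u=-31.2878 w=33.0940
2: u=-10.2676 w=13.3813

k=0: b·v=0.469×0.317=0.1487; √(2b)=0.9685; u=(0.1487+33.583)/0.9685=34.8286, w=(0.1487−33.583)/0.9685=-34.5216
k=1: b·v=0.469×1.865=0.8747; √(2b)=0.9685; u=(0.8747+(-31.177))/0.9685=-31.2878, w=(0.8747−(-31.177))/0.9685=33.0940
k=2: b·v=0.469×3.215=1.5078; √(2b)=0.9685; u=(1.5078+(-11.452))/0.9685=-10.2676, w=(1.5078−(-11.452))/0.9685=13.3813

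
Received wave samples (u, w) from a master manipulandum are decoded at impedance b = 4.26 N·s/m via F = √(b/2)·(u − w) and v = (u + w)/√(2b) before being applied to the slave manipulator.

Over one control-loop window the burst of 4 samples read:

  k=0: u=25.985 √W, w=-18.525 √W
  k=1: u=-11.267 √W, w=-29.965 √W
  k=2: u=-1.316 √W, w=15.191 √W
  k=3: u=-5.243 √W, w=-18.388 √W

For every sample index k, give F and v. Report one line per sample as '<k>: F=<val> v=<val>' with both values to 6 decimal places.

0: F=64.960206 v=2.555754
1: F=27.288833 v=-14.125850
2: F=-24.091173 v=4.753497
3: F=19.184496 v=-8.095847

k=0: u−w=44.510000, u+w=7.460000; √(b/2)=1.459452, √(2b)=2.918904; F=1.459452×44.51=64.960206, v=7.460000/2.918904=2.555754
k=1: u−w=18.698000, u+w=-41.232000; √(b/2)=1.459452, √(2b)=2.918904; F=1.459452×18.698=27.288833, v=-41.232000/2.918904=-14.125850
k=2: u−w=-16.507000, u+w=13.875000; √(b/2)=1.459452, √(2b)=2.918904; F=1.459452×(-16.507)=-24.091173, v=13.875000/2.918904=4.753497
k=3: u−w=13.145000, u+w=-23.631000; √(b/2)=1.459452, √(2b)=2.918904; F=1.459452×13.145=19.184496, v=-23.631000/2.918904=-8.095847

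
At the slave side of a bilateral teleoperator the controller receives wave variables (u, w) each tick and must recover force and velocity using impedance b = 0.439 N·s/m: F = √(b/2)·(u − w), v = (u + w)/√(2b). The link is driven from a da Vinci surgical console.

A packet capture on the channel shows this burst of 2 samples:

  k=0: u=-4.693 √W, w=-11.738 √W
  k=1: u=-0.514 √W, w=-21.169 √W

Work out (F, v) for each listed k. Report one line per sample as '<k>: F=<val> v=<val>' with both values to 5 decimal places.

0: F=3.30064 v=-17.53544
1: F=9.67704 v=-23.14047

k=0: u−w=7.04500, u+w=-16.43100; √(b/2)=0.46851, √(2b)=0.93702; F=0.46851×7.045=3.30064, v=-16.43100/0.93702=-17.53544
k=1: u−w=20.65500, u+w=-21.68300; √(b/2)=0.46851, √(2b)=0.93702; F=0.46851×20.655=9.67704, v=-21.68300/0.93702=-23.14047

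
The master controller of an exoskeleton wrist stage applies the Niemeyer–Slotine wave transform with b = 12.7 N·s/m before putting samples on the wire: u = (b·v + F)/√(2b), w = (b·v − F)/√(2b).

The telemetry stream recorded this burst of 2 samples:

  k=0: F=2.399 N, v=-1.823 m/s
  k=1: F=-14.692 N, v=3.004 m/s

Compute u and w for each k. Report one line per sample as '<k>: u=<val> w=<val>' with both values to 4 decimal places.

k=0: b·v=12.7×(-1.823)=-23.1521; √(2b)=5.0398; u=(-23.1521+2.399)/5.0398=-4.1178, w=(-23.1521−2.399)/5.0398=-5.0698
k=1: b·v=12.7×3.004=38.1508; √(2b)=5.0398; u=(38.1508+(-14.692))/5.0398=4.6547, w=(38.1508−(-14.692))/5.0398=10.4850

0: u=-4.1178 w=-5.0698
1: u=4.6547 w=10.4850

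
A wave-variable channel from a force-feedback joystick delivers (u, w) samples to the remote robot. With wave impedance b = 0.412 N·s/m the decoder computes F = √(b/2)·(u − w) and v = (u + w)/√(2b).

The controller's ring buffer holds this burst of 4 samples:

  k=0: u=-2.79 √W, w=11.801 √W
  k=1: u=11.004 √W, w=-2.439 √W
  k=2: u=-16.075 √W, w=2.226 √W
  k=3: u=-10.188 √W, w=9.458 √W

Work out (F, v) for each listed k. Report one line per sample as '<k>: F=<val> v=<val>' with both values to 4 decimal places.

k=0: u−w=-14.5910, u+w=9.0110; √(b/2)=0.4539, √(2b)=0.9077; F=0.4539×(-14.591)=-6.6224, v=9.0110/0.9077=9.9268
k=1: u−w=13.4430, u+w=8.5650; √(b/2)=0.4539, √(2b)=0.9077; F=0.4539×13.443=6.1014, v=8.5650/0.9077=9.4355
k=2: u−w=-18.3010, u+w=-13.8490; √(b/2)=0.4539, √(2b)=0.9077; F=0.4539×(-18.301)=-8.3063, v=-13.8490/0.9077=-15.2565
k=3: u−w=-19.6460, u+w=-0.7300; √(b/2)=0.4539, √(2b)=0.9077; F=0.4539×(-19.646)=-8.9168, v=-0.7300/0.9077=-0.8042

0: F=-6.6224 v=9.9268
1: F=6.1014 v=9.4355
2: F=-8.3063 v=-15.2565
3: F=-8.9168 v=-0.8042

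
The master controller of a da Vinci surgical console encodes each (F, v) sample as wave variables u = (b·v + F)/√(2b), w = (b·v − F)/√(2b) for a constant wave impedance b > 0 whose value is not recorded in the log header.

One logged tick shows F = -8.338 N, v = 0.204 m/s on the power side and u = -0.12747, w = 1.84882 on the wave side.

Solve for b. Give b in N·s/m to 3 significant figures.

b = 35.6 N·s/m

u + w = 1.72135;  u + w = √(2b)·v, so √(2b) = 1.72135/0.204 = 8.43799.
b = (√(2b))²/2 = 71.19968/2 = 35.59984.
(Check via u − w = 2F/√(2b): u − w = -1.97629, 2F/√(2b) = -1.97630.)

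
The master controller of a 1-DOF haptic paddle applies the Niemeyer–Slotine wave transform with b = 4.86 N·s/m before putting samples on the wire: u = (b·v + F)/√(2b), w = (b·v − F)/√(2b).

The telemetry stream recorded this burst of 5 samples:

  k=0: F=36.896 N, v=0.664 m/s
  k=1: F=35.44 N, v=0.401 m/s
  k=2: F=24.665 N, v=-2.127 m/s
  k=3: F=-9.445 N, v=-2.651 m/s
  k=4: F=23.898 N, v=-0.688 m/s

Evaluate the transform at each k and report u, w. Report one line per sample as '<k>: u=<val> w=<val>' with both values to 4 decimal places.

k=0: b·v=4.86×0.664=3.2270; √(2b)=3.1177; u=(3.2270+36.896)/3.1177=12.8695, w=(3.2270−36.896)/3.1177=-10.7993
k=1: b·v=4.86×0.401=1.9489; √(2b)=3.1177; u=(1.9489+35.44)/3.1177=11.9925, w=(1.9489−35.44)/3.1177=-10.7423
k=2: b·v=4.86×(-2.127)=-10.3372; √(2b)=3.1177; u=(-10.3372+24.665)/3.1177=4.5956, w=(-10.3372−24.665)/3.1177=-11.2270
k=3: b·v=4.86×(-2.651)=-12.8839; √(2b)=3.1177; u=(-12.8839+(-9.445))/3.1177=-7.1620, w=(-12.8839−(-9.445))/3.1177=-1.1030
k=4: b·v=4.86×(-0.688)=-3.3437; √(2b)=3.1177; u=(-3.3437+23.898)/3.1177=6.5928, w=(-3.3437−23.898)/3.1177=-8.7378

0: u=12.8695 w=-10.7993
1: u=11.9925 w=-10.7423
2: u=4.5956 w=-11.2270
3: u=-7.1620 w=-1.1030
4: u=6.5928 w=-8.7378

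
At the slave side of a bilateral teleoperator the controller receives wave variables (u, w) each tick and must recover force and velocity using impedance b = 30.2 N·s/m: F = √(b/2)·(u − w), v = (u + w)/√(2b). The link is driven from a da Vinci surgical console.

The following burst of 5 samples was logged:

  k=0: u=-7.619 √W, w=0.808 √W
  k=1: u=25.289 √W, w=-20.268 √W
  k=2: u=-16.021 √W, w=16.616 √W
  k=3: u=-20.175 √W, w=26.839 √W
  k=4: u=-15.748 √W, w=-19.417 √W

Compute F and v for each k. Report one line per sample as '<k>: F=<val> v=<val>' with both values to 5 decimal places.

k=0: u−w=-8.42700, u+w=-6.81100; √(b/2)=3.88587, √(2b)=7.77174; F=3.88587×(-8.427)=-32.74624, v=-6.81100/7.77174=-0.87638
k=1: u−w=45.55700, u+w=5.02100; √(b/2)=3.88587, √(2b)=7.77174; F=3.88587×45.557=177.02866, v=5.02100/7.77174=0.64606
k=2: u−w=-32.63700, u+w=0.59500; √(b/2)=3.88587, √(2b)=7.77174; F=3.88587×(-32.637)=-126.82320, v=0.59500/7.77174=0.07656
k=3: u−w=-47.01400, u+w=6.66400; √(b/2)=3.88587, √(2b)=7.77174; F=3.88587×(-47.014)=-182.69038, v=6.66400/7.77174=0.85747
k=4: u−w=3.66900, u+w=-35.16500; √(b/2)=3.88587, √(2b)=7.77174; F=3.88587×3.669=14.25726, v=-35.16500/7.77174=-4.52472

0: F=-32.74624 v=-0.87638
1: F=177.02866 v=0.64606
2: F=-126.82320 v=0.07656
3: F=-182.69038 v=0.85747
4: F=14.25726 v=-4.52472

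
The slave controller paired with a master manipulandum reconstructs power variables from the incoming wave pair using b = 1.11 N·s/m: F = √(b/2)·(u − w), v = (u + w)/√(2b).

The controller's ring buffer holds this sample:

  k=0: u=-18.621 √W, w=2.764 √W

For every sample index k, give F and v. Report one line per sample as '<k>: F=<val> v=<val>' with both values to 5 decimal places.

0: F=-15.93147 v=-10.64252

k=0: u−w=-21.38500, u+w=-15.85700; √(b/2)=0.74498, √(2b)=1.48997; F=0.74498×(-21.385)=-15.93147, v=-15.85700/1.48997=-10.64252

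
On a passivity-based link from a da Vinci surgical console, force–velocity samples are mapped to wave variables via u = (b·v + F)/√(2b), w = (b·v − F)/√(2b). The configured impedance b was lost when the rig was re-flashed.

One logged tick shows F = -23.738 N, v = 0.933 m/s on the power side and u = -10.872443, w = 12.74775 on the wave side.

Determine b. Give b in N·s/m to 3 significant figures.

b = 2.02 N·s/m

u + w = 1.875307;  u + w = √(2b)·v, so √(2b) = 1.875307/0.933 = 2.009975.
b = (√(2b))²/2 = 4.040001/2 = 2.020000.
(Check via u − w = 2F/√(2b): u − w = -23.620193, 2F/√(2b) = -23.620190.)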